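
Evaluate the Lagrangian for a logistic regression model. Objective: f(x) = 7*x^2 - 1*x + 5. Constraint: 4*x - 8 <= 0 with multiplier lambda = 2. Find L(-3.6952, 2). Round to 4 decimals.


Step 1: Evaluate f(x).
f(-3.6952) = 7*(-3.6952)^2 - 1*(-3.6952) + 5 = 104.2767
Step 2: Evaluate g(x).
g(-3.6952) = 4*-3.6952 - 8 = -22.7808
Step 3: Compute Lagrangian.
L = 104.2767 + 2*-22.7808 = 58.7151


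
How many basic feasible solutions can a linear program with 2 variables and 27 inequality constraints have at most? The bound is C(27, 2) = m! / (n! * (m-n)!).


Each vertex corresponds to some choice of n active constraints out of m, so the number of vertices is at most C(m, n) = m! / (n!(m-n)!).
m = 27, n = 2
Numerator: 27 * 26
Denominator: 2! = 2
C(27, 2) = 351


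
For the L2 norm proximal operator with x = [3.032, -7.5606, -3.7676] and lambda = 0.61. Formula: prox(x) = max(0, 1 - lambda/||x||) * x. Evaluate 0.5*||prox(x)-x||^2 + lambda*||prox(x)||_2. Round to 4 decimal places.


Step 1: Compute ||x||.
||x|| = 8.975
Step 2: Compute scaling factor.
scale = max(0, 1 - 0.61/8.975) = 0.932
Step 3: prox(x) = [2.8259, -7.0467, -3.5115]
||prox(x)|| = 8.365
Step 4: Proximal objective.
0.5*||prox-x||^2 = 0.1861
lambda*||prox|| = 5.1027
Total = 5.2887


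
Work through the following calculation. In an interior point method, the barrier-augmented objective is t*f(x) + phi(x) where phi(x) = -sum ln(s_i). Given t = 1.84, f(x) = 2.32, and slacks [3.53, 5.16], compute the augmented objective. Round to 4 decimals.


Step 1: Compute log-barrier.
ln values: [1.2613, 1.6409]
phi = -(1.2613 + 1.6409) = -2.9022
Step 2: Compute augmented objective.
t*f(x) = 1.84*2.32 = 4.2688
Total = 4.2688 - 2.9022 = 1.3666


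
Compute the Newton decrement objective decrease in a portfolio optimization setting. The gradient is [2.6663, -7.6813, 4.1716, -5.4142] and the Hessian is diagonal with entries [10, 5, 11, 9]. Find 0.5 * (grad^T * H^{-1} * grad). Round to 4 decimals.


Step 1: H is diagonal, so H^(-1) * g = [0.2666, -1.5363, 0.3792, -0.6016].
Step 2: g^T H^(-1) g = sum_i g_i^2 / H_ii
  = (2.6663)^2/10 + (-7.6813)^2/5 + (4.1716)^2/11 + (-5.4142)^2/9
  = 0.7109 + 11.8005 + 1.582 + 3.2571 = 17.3505
Step 3: Objective decrease = 0.5 * g^T H^(-1) g = 8.6752


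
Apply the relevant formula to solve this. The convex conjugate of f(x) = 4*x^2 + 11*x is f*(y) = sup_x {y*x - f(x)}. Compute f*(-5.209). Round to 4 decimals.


f*(y) = sup_x {y*x - a*x^2 - b*x} = sup_x {(y-b)*x - a*x^2}
FOC: (y - b) - 2a*x = 0 => x* = (y - b)/(2a)
x* = (-5.209 - 11)/(2*4) = -2.0261
f*(-5.209) = (y-b)^2/(4a) = (-5.209 - 11)^2/(4*4)
= 262.7317/16 = 16.4207


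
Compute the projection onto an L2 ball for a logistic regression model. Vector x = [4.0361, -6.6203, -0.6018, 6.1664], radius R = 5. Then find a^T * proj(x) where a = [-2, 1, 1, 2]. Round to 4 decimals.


Step 1: Compute ||x|| (intermediates to 6 decimals).
||x|| = sqrt(4.0361^2 + (-6.6203)^2 + (-0.6018)^2 + 6.1664^2) = 9.924975
Step 2: Project.
Since ||x|| > R, scale = R/||x|| = 5/9.924975 = 0.50378, proj(x) = scale * x
proj(x) = [2.033306, -3.335175, -0.303175, 3.106509]
Step 3: Dot product.
a^T * proj(x) = -2*2.033306 + 1*(-3.335175) + 1*(-0.303175) + 2*3.106509 = -1.4919


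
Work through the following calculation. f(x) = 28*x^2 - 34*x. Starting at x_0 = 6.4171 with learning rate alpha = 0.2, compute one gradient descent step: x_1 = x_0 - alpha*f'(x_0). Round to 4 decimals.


We compute the gradient at x_0 and apply the update.
f'(x) = 56*x - 34
f'(6.4171) = 56*6.4171 - 34 = 325.3576
x_1 = 6.4171 - 0.2*325.3576 = -58.6544


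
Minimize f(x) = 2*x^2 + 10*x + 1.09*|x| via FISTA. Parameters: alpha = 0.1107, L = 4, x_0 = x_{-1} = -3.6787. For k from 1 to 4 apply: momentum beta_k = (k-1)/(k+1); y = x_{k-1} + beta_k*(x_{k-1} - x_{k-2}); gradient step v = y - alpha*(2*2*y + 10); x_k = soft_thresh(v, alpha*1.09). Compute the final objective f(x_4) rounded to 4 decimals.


FISTA on f(x) = 2*x^2 + 10*x + 1.09*|x|
L = 4, alpha = 0.1107
Iteration 1: beta = 0.0, y = -3.6787 + 0.0*(-3.6787 + 3.6787) = -3.6787
  grad(y) = -4.7148, v = y - alpha*grad = -3.1568
  prox(v) = soft_thresh(-3.1568, 0.1207) = -3.0361
Iteration 2: beta = 0.3333, y = -3.0361 + 0.3333*(-3.0361 + 3.6787) = -2.8219
  grad(y) = -1.2876, v = y - alpha*grad = -2.6794
  prox(v) = soft_thresh(-2.6794, 0.1207) = -2.5587
Iteration 3: beta = 0.5, y = -2.5587 + 0.5*(-2.5587 + 3.0361) = -2.32
  grad(y) = 0.72, v = y - alpha*grad = -2.3997
  prox(v) = soft_thresh(-2.3997, 0.1207) = -2.279
Iteration 4: beta = 0.6, y = -2.279 + 0.6*(-2.279 + 2.5587) = -2.1112
  grad(y) = 1.555, v = y - alpha*grad = -2.2834
  prox(v) = soft_thresh(-2.2834, 0.1207) = -2.1627
f(x_4) = 2*(-2.1627)^2 + 10*(-2.1627) + 1.09*|-2.1627| = -9.9151


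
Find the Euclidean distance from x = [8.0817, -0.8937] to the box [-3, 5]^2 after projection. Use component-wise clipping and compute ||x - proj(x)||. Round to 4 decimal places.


Project each component onto [-3, 5].
clip(8.0817) = 5.0, clip(-0.8937) = -0.8937
Projection = [5.0, -0.8937]
Squared diffs: [9.4969, 0.0]
Distance = sqrt(9.4969) = 3.0817


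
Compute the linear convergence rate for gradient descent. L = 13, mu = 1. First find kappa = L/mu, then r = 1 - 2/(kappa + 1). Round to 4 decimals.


Step 1: Compute the condition number.
kappa = L/mu = 13/1 = 13.0
Step 2: Compute the convergence rate.
r = 1 - 2/(kappa + 1) = 1 - 2*mu/(L + mu) = (L - mu)/(L + mu) = 12/14 = 0.8571


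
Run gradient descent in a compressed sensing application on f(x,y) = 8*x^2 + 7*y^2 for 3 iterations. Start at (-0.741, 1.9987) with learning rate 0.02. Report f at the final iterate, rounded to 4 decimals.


Gradient descent on f(x,y) = 8*x^2 + 7*y^2.
Starting point: (-0.741, 1.9987), alpha = 0.02
Step 1: grad_x = 2*8*-0.741 = -11.856, grad_y = 2*7*1.9987 = 27.9818
  x_1 = -0.741 - 0.02*-11.856 = -0.5039
  y_1 = 1.9987 - 0.02*27.9818 = 1.4391
Step 2: grad_x = 2*8*-0.5039 = -8.0621, grad_y = 2*7*1.4391 = 20.1469
  x_2 = -0.5039 - 0.02*-8.0621 = -0.3426
  y_2 = 1.4391 - 0.02*20.1469 = 1.0361
Step 3: grad_x = 2*8*-0.3426 = -5.4822, grad_y = 2*7*1.0361 = 14.5058
  x_3 = -0.3426 - 0.02*-5.4822 = -0.233
  y_3 = 1.0361 - 0.02*14.5058 = 0.746
f(-0.233, 0.746) = 8*(-0.233)^2 + 7*0.746^2 = 4.33


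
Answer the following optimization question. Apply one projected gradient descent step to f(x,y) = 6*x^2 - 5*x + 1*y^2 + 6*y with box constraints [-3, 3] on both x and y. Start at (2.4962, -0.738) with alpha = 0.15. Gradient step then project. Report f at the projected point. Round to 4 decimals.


Step 1: Compute gradient at (2.4962, -0.738).
grad_x = 2*6*2.4962 - 5 = 24.9544
grad_y = 2*1*-0.738 + 6 = 4.524
Step 2: Gradient step.
x_raw = 2.4962 - 0.15*24.9544 = -1.247
y_raw = -0.738 - 0.15*4.524 = -1.4166
Step 3: Project onto [-3, 3].
x_proj = clip(-1.247) = -1.247
y_proj = clip(-1.4166) = -1.4166
Step 4: Evaluate f.
f(-1.247, -1.4166) = 9.0714


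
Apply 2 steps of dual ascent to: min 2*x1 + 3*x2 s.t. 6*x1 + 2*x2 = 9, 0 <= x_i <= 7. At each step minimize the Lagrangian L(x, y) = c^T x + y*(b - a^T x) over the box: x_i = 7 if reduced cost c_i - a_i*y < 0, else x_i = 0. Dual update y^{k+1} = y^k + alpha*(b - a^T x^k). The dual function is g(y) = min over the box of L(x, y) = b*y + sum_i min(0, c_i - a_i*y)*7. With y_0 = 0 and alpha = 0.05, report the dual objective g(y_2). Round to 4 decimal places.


Dual ascent for LP: min 2*x1 + 3*x2, 6*x1 + 2*x2 = 9, 0 <= x_i <= 7
Step 1: y^k = 0.0, reduced costs: (2.0, 3.0)
  x^k = (0.0, 0.0), subgradient = b - a^T x = 9.0
  y^{k+1} = 0.0 + 0.05*9.0 = 0.45
Step 2: y^k = 0.45, reduced costs: (-0.7, 2.1)
  x^k = (7.0, 0.0), subgradient = b - a^T x = -33.0
  y^{k+1} = 0.45 + 0.05*-33.0 = -1.2
Dual objective at y_2 = -1.2: reduced costs (9.2, 5.4), box minimizer x = (0.0, 0.0)
g(y_2) = b*y + (c1 - a1*y)*x1 + (c2 - a2*y)*x2 = 9*(-1.2) + 9.2*0.0 + 5.4*0.0 = -10.8 + 0.0 + 0.0 = -10.8


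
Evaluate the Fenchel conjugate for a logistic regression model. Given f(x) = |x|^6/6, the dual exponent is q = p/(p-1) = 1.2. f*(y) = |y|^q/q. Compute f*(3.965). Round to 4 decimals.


The conjugate exponent q satisfies 1/p + 1/q = 1.
p = 6, so q = 6/(6 - 1) = 1.2
|y|^q = 3.965^1.2 = 5.2227
f*(3.965) = 5.2227 / 1.2 = 4.3522


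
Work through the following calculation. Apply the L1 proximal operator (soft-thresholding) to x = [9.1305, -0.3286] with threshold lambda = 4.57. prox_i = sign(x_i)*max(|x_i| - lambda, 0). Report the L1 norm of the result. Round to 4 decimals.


Soft-thresholding with lambda = 4.57:
prox(9.1305) = sign(9.1305)*max(|9.1305| - 4.57, 0) = 4.5605
prox(-0.3286) = sign(-0.3286)*max(|-0.3286| - 4.57, 0) = 0.0
prox(x) = [4.5605, 0.0]
||prox(x)||_1 = 4.5605 + 0.0 = 4.5605


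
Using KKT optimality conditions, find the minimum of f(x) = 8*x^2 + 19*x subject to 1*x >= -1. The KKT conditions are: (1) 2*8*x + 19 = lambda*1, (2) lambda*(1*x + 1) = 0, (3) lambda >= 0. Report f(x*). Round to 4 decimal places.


Step 1: Try lambda = 0 (constraint inactive).
x_unc = -19/(2*8) = -1.1875
Check: 1*-1.1875 = -1.1875 < -1 -- violated!
Step 2: Constraint must be active: 1*x = -1
x* = -1/1 = -1.0
lambda = (2*8*(-1.0) + 19)/1 = 3.0
Step 3: Compute optimal value.
f(x*) = 8*(-1.0)^2 + 19*(-1.0) = -11.0


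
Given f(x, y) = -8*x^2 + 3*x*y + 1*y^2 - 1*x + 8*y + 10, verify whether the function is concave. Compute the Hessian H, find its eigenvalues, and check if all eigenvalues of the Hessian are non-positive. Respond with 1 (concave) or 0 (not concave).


The Hessian of f(x,y) = -8*x^2 + 3*x*y + 1*y^2 - 1*x + 8*y + 10 is:
H = [[-16, 3], [3, 2]]
Trace = -16 + 2 = -14
Determinant = -16*2 - (3)^2 = -41
Discriminant = (-14)^2 - 4*-41 = 360.0
Eigenvalues: lambda_1 = -16.4868, lambda_2 = 2.4868
The function is not concave.

0


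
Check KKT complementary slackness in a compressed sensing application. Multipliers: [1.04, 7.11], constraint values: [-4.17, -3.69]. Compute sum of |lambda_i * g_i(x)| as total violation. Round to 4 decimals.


KKT complementary slackness check:
lambda_1 * g_1 = 1.04 * -4.17 = -4.3368
lambda_2 * g_2 = 7.11 * -3.69 = -26.2359
Total violation = 4.3368 + 26.2359 = 30.5727


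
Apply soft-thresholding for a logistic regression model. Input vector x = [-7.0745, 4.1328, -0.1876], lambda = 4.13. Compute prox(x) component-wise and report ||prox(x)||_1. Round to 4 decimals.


Soft-thresholding with lambda = 4.13:
prox(-7.0745) = sign(-7.0745)*max(|-7.0745| - 4.13, 0) = -2.9445
prox(4.1328) = sign(4.1328)*max(|4.1328| - 4.13, 0) = 0.0028
prox(-0.1876) = sign(-0.1876)*max(|-0.1876| - 4.13, 0) = 0.0
prox(x) = [-2.9445, 0.0028, 0.0]
||prox(x)||_1 = 2.9445 + 0.0028 + 0.0 = 2.9473


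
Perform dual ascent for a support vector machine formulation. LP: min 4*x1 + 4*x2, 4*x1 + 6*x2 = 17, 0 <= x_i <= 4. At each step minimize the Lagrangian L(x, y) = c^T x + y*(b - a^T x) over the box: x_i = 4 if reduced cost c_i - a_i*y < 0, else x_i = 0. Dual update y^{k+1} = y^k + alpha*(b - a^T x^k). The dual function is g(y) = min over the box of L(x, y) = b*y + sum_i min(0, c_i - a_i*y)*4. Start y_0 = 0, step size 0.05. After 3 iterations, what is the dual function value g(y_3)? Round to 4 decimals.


Dual ascent for LP: min 4*x1 + 4*x2, 4*x1 + 6*x2 = 17, 0 <= x_i <= 4
Step 1: y^k = 0.0, reduced costs: (4.0, 4.0)
  x^k = (0.0, 0.0), subgradient = b - a^T x = 17.0
  y^{k+1} = 0.0 + 0.05*17.0 = 0.85
Step 2: y^k = 0.85, reduced costs: (0.6, -1.1)
  x^k = (0.0, 4.0), subgradient = b - a^T x = -7.0
  y^{k+1} = 0.85 + 0.05*-7.0 = 0.5
Step 3: y^k = 0.5, reduced costs: (2.0, 1.0)
  x^k = (0.0, 0.0), subgradient = b - a^T x = 17.0
  y^{k+1} = 0.5 + 0.05*17.0 = 1.35
Dual objective at y_3 = 1.35: reduced costs (-1.4, -4.1), box minimizer x = (4.0, 4.0)
g(y_3) = b*y + (c1 - a1*y)*x1 + (c2 - a2*y)*x2 = 17*1.35 + (-1.4)*4.0 + (-4.1)*4.0 = 22.95 - 5.6 - 16.4 = 0.95


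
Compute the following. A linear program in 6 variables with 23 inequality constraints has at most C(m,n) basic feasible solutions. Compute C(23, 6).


Each vertex corresponds to some choice of n active constraints out of m, so the number of vertices is at most C(m, n) = m! / (n!(m-n)!).
m = 23, n = 6
Numerator: 23 * 22 * 21 * 20 * 19 * 18
Denominator: 6! = 720
C(23, 6) = 100947


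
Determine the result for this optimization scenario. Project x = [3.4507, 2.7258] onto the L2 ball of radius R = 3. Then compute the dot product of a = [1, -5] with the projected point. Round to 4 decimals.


Step 1: Compute ||x|| (intermediates to 6 decimals).
||x|| = sqrt(3.4507^2 + 2.7258^2) = 4.397422
Step 2: Project.
Since ||x|| > R, scale = R/||x|| = 3/4.397422 = 0.682218, proj(x) = scale * x
proj(x) = [2.35413, 1.85959]
Step 3: Dot product.
a^T * proj(x) = 1*2.35413 - 5*1.85959 = -6.9438


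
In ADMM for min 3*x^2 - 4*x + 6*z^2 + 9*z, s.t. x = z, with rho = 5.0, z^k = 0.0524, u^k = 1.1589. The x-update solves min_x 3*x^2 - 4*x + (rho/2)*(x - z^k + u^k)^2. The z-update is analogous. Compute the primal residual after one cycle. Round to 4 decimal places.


ADMM iteration with rho = 5.0, z^k = 0.0524, u^k = 1.1589
Step 1: x-update.
Minimize 3*x^2 - 4*x + (5.0/2)*(x - 0.0524 + 1.1589)^2
FOC: (2*3 + 5.0)*x = 4 + 5.0*(0.0524 - 1.1589)
x^{k+1} = -0.1393
Step 2: z-update.
Minimize 6*z^2 + 9*z + (5.0/2)*(-0.1393 - z + 1.1589)^2
FOC: (2*6 + 5.0)*z = -9 + 5.0*(-0.1393 + 1.1589)
z^{k+1} = -0.2295
Step 3: u-update.
u^{k+1} = 1.1589 - 0.1393 + 0.2295 = 1.2491
Step 4: Primal residual = |-0.1393 + 0.2295| = 0.0902


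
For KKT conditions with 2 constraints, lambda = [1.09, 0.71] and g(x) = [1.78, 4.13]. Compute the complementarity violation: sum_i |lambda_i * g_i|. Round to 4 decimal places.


KKT complementary slackness check:
lambda_1 * g_1 = 1.09 * 1.78 = 1.9402
lambda_2 * g_2 = 0.71 * 4.13 = 2.9323
Total violation = 1.9402 + 2.9323 = 4.8725


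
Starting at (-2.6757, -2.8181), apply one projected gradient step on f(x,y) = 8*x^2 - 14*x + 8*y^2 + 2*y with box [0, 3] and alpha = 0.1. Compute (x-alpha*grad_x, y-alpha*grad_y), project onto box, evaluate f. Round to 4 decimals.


Step 1: Compute gradient at (-2.6757, -2.8181).
grad_x = 2*8*-2.6757 - 14 = -56.8112
grad_y = 2*8*-2.8181 + 2 = -43.0896
Step 2: Gradient step.
x_raw = -2.6757 - 0.1*-56.8112 = 3.0054
y_raw = -2.8181 - 0.1*-43.0896 = 1.4909
Step 3: Project onto [0, 3].
x_proj = clip(3.0054) = 3.0
y_proj = clip(1.4909) = 1.4909
Step 4: Evaluate f.
f(3.0, 1.4909) = 50.763


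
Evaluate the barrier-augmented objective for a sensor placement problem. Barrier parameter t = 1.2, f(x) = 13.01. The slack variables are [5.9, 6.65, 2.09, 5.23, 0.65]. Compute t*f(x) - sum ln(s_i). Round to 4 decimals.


Step 1: Compute log-barrier.
ln values: [1.775, 1.8946, 0.7372, 1.6544, -0.4308]
phi = -(1.775 + 1.8946 + 0.7372 + 1.6544 - 0.4308) = -5.6304
Step 2: Compute augmented objective.
t*f(x) = 1.2*13.01 = 15.612
Total = 15.612 - 5.6304 = 9.9816


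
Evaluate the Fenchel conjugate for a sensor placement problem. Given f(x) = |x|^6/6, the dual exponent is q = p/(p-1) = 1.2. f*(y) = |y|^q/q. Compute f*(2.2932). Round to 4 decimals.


The conjugate exponent q satisfies 1/p + 1/q = 1.
p = 6, so q = 6/(6 - 1) = 1.2
|y|^q = 2.2932^1.2 = 2.7073
f*(2.2932) = 2.7073 / 1.2 = 2.2561


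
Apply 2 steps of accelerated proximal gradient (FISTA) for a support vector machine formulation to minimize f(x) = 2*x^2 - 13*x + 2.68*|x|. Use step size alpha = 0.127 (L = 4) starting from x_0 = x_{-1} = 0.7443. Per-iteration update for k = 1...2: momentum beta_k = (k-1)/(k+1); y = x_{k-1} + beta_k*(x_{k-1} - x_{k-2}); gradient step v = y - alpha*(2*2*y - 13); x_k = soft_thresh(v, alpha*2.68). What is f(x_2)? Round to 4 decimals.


FISTA on f(x) = 2*x^2 - 13*x + 2.68*|x|
L = 4, alpha = 0.127
Iteration 1: beta = 0.0, y = 0.7443 + 0.0*(0.7443 - 0.7443) = 0.7443
  grad(y) = -10.0228, v = y - alpha*grad = 2.0172
  prox(v) = soft_thresh(2.0172, 0.3404) = 1.6768
Iteration 2: beta = 0.3333, y = 1.6768 + 0.3333*(1.6768 - 0.7443) = 1.9877
  grad(y) = -5.0493, v = y - alpha*grad = 2.6289
  prox(v) = soft_thresh(2.6289, 0.3404) = 2.2886
f(x_2) = 2*2.2886^2 - 13*2.2886 + 2.68*|2.2886| = -13.1429


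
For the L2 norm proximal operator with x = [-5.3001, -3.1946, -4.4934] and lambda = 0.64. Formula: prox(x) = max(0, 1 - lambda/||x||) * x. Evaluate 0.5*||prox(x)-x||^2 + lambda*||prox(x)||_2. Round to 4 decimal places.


Step 1: Compute ||x||.
||x|| = 7.6477
Step 2: Compute scaling factor.
scale = max(0, 1 - 0.64/7.6477) = 0.9163
Step 3: prox(x) = [-4.8566, -2.9273, -4.1174]
||prox(x)|| = 7.0077
Step 4: Proximal objective.
0.5*||prox-x||^2 = 0.2048
lambda*||prox|| = 4.4849
Total = 4.6897


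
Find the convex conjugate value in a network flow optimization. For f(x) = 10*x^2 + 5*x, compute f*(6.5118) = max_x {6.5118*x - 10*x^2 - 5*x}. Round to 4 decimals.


f*(y) = sup_x {y*x - a*x^2 - b*x} = sup_x {(y-b)*x - a*x^2}
FOC: (y - b) - 2a*x = 0 => x* = (y - b)/(2a)
x* = (6.5118 - 5)/(2*10) = 0.0756
f*(6.5118) = (y-b)^2/(4a) = (6.5118 - 5)^2/(4*10)
= 2.2855/40 = 0.0571


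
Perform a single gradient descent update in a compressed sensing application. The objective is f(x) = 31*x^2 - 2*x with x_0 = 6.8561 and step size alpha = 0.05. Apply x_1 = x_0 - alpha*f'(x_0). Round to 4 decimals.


We compute the gradient at x_0 and apply the update.
f'(x) = 62*x - 2
f'(6.8561) = 62*6.8561 - 2 = 423.0782
x_1 = 6.8561 - 0.05*423.0782 = -14.2978


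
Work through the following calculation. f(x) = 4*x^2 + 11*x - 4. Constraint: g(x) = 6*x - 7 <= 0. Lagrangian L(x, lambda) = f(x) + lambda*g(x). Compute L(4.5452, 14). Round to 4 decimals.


Step 1: Evaluate f(x).
f(4.5452) = 4*4.5452^2 + 11*4.5452 - 4 = 128.6326
Step 2: Evaluate g(x).
g(4.5452) = 6*4.5452 - 7 = 20.2712
Step 3: Compute Lagrangian.
L = 128.6326 + 14*20.2712 = 412.4294


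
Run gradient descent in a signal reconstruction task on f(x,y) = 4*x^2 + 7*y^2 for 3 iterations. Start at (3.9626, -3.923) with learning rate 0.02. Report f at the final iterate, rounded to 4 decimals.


Gradient descent on f(x,y) = 4*x^2 + 7*y^2.
Starting point: (3.9626, -3.923), alpha = 0.02
Step 1: grad_x = 2*4*3.9626 = 31.7008, grad_y = 2*7*-3.923 = -54.922
  x_1 = 3.9626 - 0.02*31.7008 = 3.3286
  y_1 = -3.923 - 0.02*-54.922 = -2.8246
Step 2: grad_x = 2*4*3.3286 = 26.6287, grad_y = 2*7*-2.8246 = -39.5438
  x_2 = 3.3286 - 0.02*26.6287 = 2.796
  y_2 = -2.8246 - 0.02*-39.5438 = -2.0337
Step 3: grad_x = 2*4*2.796 = 22.3681, grad_y = 2*7*-2.0337 = -28.4716
  x_3 = 2.796 - 0.02*22.3681 = 2.3486
  y_3 = -2.0337 - 0.02*-28.4716 = -1.4643
f(2.3486, -1.4643) = 4*2.3486^2 + 7*(-1.4643)^2 = 37.0728


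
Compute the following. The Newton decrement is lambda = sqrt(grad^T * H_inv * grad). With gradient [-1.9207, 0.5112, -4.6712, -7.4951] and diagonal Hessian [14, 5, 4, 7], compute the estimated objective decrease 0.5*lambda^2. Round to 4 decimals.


Step 1: H is diagonal, so H^(-1) * g = [-0.1372, 0.1022, -1.1678, -1.0707].
Step 2: g^T H^(-1) g = sum_i g_i^2 / H_ii
  = (-1.9207)^2/14 + (0.5112)^2/5 + (-4.6712)^2/4 + (-7.4951)^2/7
  = 0.2635 + 0.0523 + 5.455 + 8.0252 = 13.796
Step 3: Objective decrease = 0.5 * g^T H^(-1) g = 6.898


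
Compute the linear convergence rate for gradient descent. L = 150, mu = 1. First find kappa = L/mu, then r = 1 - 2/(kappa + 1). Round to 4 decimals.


Step 1: Compute the condition number.
kappa = L/mu = 150/1 = 150.0
Step 2: Compute the convergence rate.
r = 1 - 2/(kappa + 1) = 1 - 2*mu/(L + mu) = (L - mu)/(L + mu) = 149/151 = 0.9868


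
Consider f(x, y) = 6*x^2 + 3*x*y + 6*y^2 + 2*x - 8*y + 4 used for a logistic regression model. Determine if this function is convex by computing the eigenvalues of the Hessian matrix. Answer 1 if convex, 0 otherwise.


The Hessian of f(x,y) = 6*x^2 + 3*x*y + 6*y^2 + 2*x - 8*y + 4 is:
H = [[12, 3], [3, 12]]
Trace = 12 + 12 = 24
Determinant = 12*12 - (3)^2 = 135
Discriminant = (24)^2 - 4*135 = 36.0
Eigenvalues: lambda_1 = 9.0, lambda_2 = 15.0
The function is convex.

1


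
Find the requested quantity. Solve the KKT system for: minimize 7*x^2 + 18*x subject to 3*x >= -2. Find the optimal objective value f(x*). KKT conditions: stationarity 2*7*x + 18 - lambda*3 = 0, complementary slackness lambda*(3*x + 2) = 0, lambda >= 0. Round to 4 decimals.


Step 1: Try lambda = 0 (constraint inactive).
x_unc = -18/(2*7) = -1.2857
Check: 3*-1.2857 = -3.8571 < -2 -- violated!
Step 2: Constraint must be active: 3*x = -2
x* = -2/3 = -0.6667 (rounded; the exact value -2/3 is used below)
lambda = (2*7*(-2/3) + 18)/3 = 2.8889
Step 3: Compute optimal value.
f(x*) = 7*(-2/3)^2 + 18*(-2/3) = -8.8889


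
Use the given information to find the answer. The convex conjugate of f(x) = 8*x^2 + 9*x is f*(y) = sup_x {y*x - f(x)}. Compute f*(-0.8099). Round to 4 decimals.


f*(y) = sup_x {y*x - a*x^2 - b*x} = sup_x {(y-b)*x - a*x^2}
FOC: (y - b) - 2a*x = 0 => x* = (y - b)/(2a)
x* = (-0.8099 - 9)/(2*8) = -0.6131
f*(-0.8099) = (y-b)^2/(4a) = (-0.8099 - 9)^2/(4*8)
= 96.2341/32 = 3.0073


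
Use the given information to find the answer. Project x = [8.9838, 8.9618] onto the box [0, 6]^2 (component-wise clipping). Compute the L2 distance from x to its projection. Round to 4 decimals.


Project each component onto [0, 6].
clip(8.9838) = 6.0, clip(8.9618) = 6.0
Projection = [6.0, 6.0]
Squared diffs: [8.9031, 8.7723]
Distance = sqrt(17.6754) = 4.2042


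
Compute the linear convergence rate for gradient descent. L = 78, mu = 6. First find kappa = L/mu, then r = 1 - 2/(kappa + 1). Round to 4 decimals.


Step 1: Compute the condition number.
kappa = L/mu = 78/6 = 13.0
Step 2: Compute the convergence rate.
r = 1 - 2/(kappa + 1) = 1 - 2*mu/(L + mu) = (L - mu)/(L + mu) = 72/84 = 0.8571


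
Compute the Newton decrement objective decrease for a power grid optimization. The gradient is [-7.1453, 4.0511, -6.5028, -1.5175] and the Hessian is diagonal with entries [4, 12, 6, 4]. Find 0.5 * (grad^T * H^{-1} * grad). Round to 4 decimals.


Step 1: H is diagonal, so H^(-1) * g = [-1.7863, 0.3376, -1.0838, -0.3794].
Step 2: g^T H^(-1) g = sum_i g_i^2 / H_ii
  = (-7.1453)^2/4 + (4.0511)^2/12 + (-6.5028)^2/6 + (-1.5175)^2/4
  = 12.7638 + 1.3676 + 7.0477 + 0.5757 = 21.7549
Step 3: Objective decrease = 0.5 * g^T H^(-1) g = 10.8774


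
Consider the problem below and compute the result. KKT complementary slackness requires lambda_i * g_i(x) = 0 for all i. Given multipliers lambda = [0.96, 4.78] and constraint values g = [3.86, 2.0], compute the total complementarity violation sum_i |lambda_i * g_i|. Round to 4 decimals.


KKT complementary slackness check:
lambda_1 * g_1 = 0.96 * 3.86 = 3.7056
lambda_2 * g_2 = 4.78 * 2.0 = 9.56
Total violation = 3.7056 + 9.56 = 13.2656


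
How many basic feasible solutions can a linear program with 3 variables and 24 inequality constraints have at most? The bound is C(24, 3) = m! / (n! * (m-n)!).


Each vertex corresponds to some choice of n active constraints out of m, so the number of vertices is at most C(m, n) = m! / (n!(m-n)!).
m = 24, n = 3
Numerator: 24 * 23 * 22
Denominator: 3! = 6
C(24, 3) = 2024


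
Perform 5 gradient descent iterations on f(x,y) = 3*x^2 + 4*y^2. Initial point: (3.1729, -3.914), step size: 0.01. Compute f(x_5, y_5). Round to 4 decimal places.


Gradient descent on f(x,y) = 3*x^2 + 4*y^2.
Starting point: (3.1729, -3.914), alpha = 0.01
Step 1: grad_x = 2*3*3.1729 = 19.0374, grad_y = 2*4*-3.914 = -31.312
  x_1 = 3.1729 - 0.01*19.0374 = 2.9825
  y_1 = -3.914 - 0.01*-31.312 = -3.6009
Step 2: grad_x = 2*3*2.9825 = 17.8952, grad_y = 2*4*-3.6009 = -28.807
  x_2 = 2.9825 - 0.01*17.8952 = 2.8036
  y_2 = -3.6009 - 0.01*-28.807 = -3.3128
Step 3: grad_x = 2*3*2.8036 = 16.8214, grad_y = 2*4*-3.3128 = -26.5025
  x_3 = 2.8036 - 0.01*16.8214 = 2.6354
  y_3 = -3.3128 - 0.01*-26.5025 = -3.0478
Step 4: grad_x = 2*3*2.6354 = 15.8122, grad_y = 2*4*-3.0478 = -24.3823
  x_4 = 2.6354 - 0.01*15.8122 = 2.4772
  y_4 = -3.0478 - 0.01*-24.3823 = -2.804
Step 5: grad_x = 2*3*2.4772 = 14.8634, grad_y = 2*4*-2.804 = -22.4317
  x_5 = 2.4772 - 0.01*14.8634 = 2.3286
  y_5 = -2.804 - 0.01*-22.4317 = -2.5796
f(2.3286, -2.5796) = 3*2.3286^2 + 4*(-2.5796)^2 = 42.8855


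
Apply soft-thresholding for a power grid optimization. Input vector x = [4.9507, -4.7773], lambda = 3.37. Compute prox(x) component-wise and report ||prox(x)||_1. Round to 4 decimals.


Soft-thresholding with lambda = 3.37:
prox(4.9507) = sign(4.9507)*max(|4.9507| - 3.37, 0) = 1.5807
prox(-4.7773) = sign(-4.7773)*max(|-4.7773| - 3.37, 0) = -1.4073
prox(x) = [1.5807, -1.4073]
||prox(x)||_1 = 1.5807 + 1.4073 = 2.988


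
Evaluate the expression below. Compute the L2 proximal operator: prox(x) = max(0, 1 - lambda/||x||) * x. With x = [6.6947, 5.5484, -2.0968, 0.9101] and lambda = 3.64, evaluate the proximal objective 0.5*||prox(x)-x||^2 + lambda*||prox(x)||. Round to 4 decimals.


Step 1: Compute ||x||.
||x|| = 8.9905
Step 2: Compute scaling factor.
scale = max(0, 1 - 3.64/8.9905) = 0.5951
Step 3: prox(x) = [3.9842, 3.302, -1.2479, 0.5416]
||prox(x)|| = 5.3505
Step 4: Proximal objective.
0.5*||prox-x||^2 = 6.6248
lambda*||prox|| = 19.4758
Total = 26.1005


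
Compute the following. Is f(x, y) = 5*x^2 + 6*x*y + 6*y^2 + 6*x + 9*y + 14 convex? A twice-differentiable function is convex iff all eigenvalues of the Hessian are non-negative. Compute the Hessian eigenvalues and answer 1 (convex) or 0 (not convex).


The Hessian of f(x,y) = 5*x^2 + 6*x*y + 6*y^2 + 6*x + 9*y + 14 is:
H = [[10, 6], [6, 12]]
Trace = 10 + 12 = 22
Determinant = 10*12 - (6)^2 = 84
Discriminant = (22)^2 - 4*84 = 148.0
Eigenvalues: lambda_1 = 4.9172, lambda_2 = 17.0828
The function is convex.

1


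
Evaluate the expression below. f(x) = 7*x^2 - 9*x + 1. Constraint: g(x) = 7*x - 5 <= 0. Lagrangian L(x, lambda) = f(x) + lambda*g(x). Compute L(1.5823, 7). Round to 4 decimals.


Step 1: Evaluate f(x).
f(1.5823) = 7*1.5823^2 - 9*1.5823 + 1 = 4.285
Step 2: Evaluate g(x).
g(1.5823) = 7*1.5823 - 5 = 6.0761
Step 3: Compute Lagrangian.
L = 4.285 + 7*6.0761 = 46.8177


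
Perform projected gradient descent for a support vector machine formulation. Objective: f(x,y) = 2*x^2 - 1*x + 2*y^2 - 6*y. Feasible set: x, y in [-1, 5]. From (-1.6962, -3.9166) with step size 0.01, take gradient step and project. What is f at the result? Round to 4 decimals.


Step 1: Compute gradient at (-1.6962, -3.9166).
grad_x = 2*2*-1.6962 - 1 = -7.7848
grad_y = 2*2*-3.9166 - 6 = -21.6664
Step 2: Gradient step.
x_raw = -1.6962 - 0.01*-7.7848 = -1.6184
y_raw = -3.9166 - 0.01*-21.6664 = -3.6999
Step 3: Project onto [-1, 5].
x_proj = clip(-1.6184) = -1.0
y_proj = clip(-3.6999) = -1.0
Step 4: Evaluate f.
f(-1.0, -1.0) = 11.0


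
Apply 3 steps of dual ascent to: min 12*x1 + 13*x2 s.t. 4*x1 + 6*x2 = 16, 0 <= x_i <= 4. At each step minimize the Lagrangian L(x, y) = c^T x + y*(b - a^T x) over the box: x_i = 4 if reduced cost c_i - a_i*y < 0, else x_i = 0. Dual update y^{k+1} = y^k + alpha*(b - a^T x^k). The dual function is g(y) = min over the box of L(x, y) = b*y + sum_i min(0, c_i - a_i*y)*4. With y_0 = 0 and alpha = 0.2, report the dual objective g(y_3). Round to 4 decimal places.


Dual ascent for LP: min 12*x1 + 13*x2, 4*x1 + 6*x2 = 16, 0 <= x_i <= 4
Step 1: y^k = 0.0, reduced costs: (12.0, 13.0)
  x^k = (0.0, 0.0), subgradient = b - a^T x = 16.0
  y^{k+1} = 0.0 + 0.2*16.0 = 3.2
Step 2: y^k = 3.2, reduced costs: (-0.8, -6.2)
  x^k = (4.0, 4.0), subgradient = b - a^T x = -24.0
  y^{k+1} = 3.2 + 0.2*-24.0 = -1.6
Step 3: y^k = -1.6, reduced costs: (18.4, 22.6)
  x^k = (0.0, 0.0), subgradient = b - a^T x = 16.0
  y^{k+1} = -1.6 + 0.2*16.0 = 1.6
Dual objective at y_3 = 1.6: reduced costs (5.6, 3.4), box minimizer x = (0.0, 0.0)
g(y_3) = b*y + (c1 - a1*y)*x1 + (c2 - a2*y)*x2 = 16*1.6 + 5.6*0.0 + 3.4*0.0 = 25.6 + 0.0 + 0.0 = 25.6


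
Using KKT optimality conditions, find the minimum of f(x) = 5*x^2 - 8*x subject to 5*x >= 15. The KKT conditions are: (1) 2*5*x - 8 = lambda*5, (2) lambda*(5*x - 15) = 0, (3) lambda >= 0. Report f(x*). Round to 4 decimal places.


Step 1: Try lambda = 0 (constraint inactive).
x_unc = 8/(2*5) = 0.8
Check: 5*0.8 = 4.0 < 15 -- violated!
Step 2: Constraint must be active: 5*x = 15
x* = 15/5 = 3.0
lambda = (2*5*3.0 - 8)/5 = 4.4
Step 3: Compute optimal value.
f(x*) = 5*3.0^2 - 8*3.0 = 21.0


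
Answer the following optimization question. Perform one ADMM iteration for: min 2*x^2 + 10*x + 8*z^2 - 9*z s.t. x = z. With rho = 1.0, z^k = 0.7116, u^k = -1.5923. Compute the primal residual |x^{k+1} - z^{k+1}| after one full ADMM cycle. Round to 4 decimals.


ADMM iteration with rho = 1.0, z^k = 0.7116, u^k = -1.5923
Step 1: x-update.
Minimize 2*x^2 + 10*x + (1.0/2)*(x - 0.7116 - 1.5923)^2
FOC: (2*2 + 1.0)*x = -10 + 1.0*(0.7116 + 1.5923)
x^{k+1} = -1.5392
Step 2: z-update.
Minimize 8*z^2 - 9*z + (1.0/2)*(-1.5392 - z - 1.5923)^2
FOC: (2*8 + 1.0)*z = 9 + 1.0*(-1.5392 - 1.5923)
z^{k+1} = 0.3452
Step 3: u-update.
u^{k+1} = -1.5923 - 1.5392 - 0.3452 = -3.4767
Step 4: Primal residual = |-1.5392 - 0.3452| = 1.8844


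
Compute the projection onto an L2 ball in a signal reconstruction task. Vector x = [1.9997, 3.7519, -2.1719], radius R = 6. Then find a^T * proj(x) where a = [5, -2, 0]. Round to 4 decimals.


Step 1: Compute ||x|| (intermediates to 6 decimals).
||x|| = sqrt(1.9997^2 + 3.7519^2 + (-2.1719)^2) = 4.77417
Step 2: Project.
Since ||x|| <= R, proj = x (no scaling needed).
proj(x) = [1.9997, 3.7519, -2.1719]
Step 3: Dot product.
a^T * proj(x) = 5*1.9997 - 2*3.7519 + 0*(-2.1719) = 2.4947


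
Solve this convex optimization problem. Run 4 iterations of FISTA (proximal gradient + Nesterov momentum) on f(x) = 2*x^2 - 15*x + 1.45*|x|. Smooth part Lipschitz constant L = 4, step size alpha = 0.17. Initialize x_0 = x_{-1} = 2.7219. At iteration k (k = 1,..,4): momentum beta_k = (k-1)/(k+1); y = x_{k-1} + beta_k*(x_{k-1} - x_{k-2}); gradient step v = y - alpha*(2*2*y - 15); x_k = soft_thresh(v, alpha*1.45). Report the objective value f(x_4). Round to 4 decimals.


FISTA on f(x) = 2*x^2 - 15*x + 1.45*|x|
L = 4, alpha = 0.17
Iteration 1: beta = 0.0, y = 2.7219 + 0.0*(2.7219 - 2.7219) = 2.7219
  grad(y) = -4.1124, v = y - alpha*grad = 3.421
  prox(v) = soft_thresh(3.421, 0.2465) = 3.1745
Iteration 2: beta = 0.3333, y = 3.1745 + 0.3333*(3.1745 - 2.7219) = 3.3254
  grad(y) = -1.6985, v = y - alpha*grad = 3.6141
  prox(v) = soft_thresh(3.6141, 0.2465) = 3.3676
Iteration 3: beta = 0.5, y = 3.3676 + 0.5*(3.3676 - 3.1745) = 3.4642
  grad(y) = -1.1433, v = y - alpha*grad = 3.6585
  prox(v) = soft_thresh(3.6585, 0.2465) = 3.412
Iteration 4: beta = 0.6, y = 3.412 + 0.6*(3.412 - 3.3676) = 3.4387
  grad(y) = -1.2453, v = y - alpha*grad = 3.6504
  prox(v) = soft_thresh(3.6504, 0.2465) = 3.4039
f(x_4) = 2*3.4039^2 - 15*3.4039 + 1.45*|3.4039| = -22.9498


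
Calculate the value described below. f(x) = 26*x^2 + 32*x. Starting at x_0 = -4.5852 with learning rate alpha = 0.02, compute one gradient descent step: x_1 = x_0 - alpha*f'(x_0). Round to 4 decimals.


We compute the gradient at x_0 and apply the update.
f'(x) = 52*x + 32
f'(-4.5852) = 52*-4.5852 + 32 = -206.4304
x_1 = -4.5852 - 0.02*-206.4304 = -0.4566


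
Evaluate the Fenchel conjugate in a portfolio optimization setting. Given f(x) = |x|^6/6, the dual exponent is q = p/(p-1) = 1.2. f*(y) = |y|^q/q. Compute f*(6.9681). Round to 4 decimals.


The conjugate exponent q satisfies 1/p + 1/q = 1.
p = 6, so q = 6/(6 - 1) = 1.2
|y|^q = 6.9681^1.2 = 10.2739
f*(6.9681) = 10.2739 / 1.2 = 8.5616


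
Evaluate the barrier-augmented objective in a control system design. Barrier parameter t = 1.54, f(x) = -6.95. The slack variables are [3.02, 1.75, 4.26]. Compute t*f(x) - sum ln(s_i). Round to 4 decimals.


Step 1: Compute log-barrier.
ln values: [1.1053, 0.5596, 1.4493]
phi = -(1.1053 + 0.5596 + 1.4493) = -3.1141
Step 2: Compute augmented objective.
t*f(x) = 1.54*-6.95 = -10.703
Total = -10.703 - 3.1141 = -13.8171


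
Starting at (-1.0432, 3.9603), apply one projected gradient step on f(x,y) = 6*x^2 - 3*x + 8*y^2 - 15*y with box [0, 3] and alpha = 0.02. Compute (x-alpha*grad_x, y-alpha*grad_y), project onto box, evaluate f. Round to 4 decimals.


Step 1: Compute gradient at (-1.0432, 3.9603).
grad_x = 2*6*-1.0432 - 3 = -15.5184
grad_y = 2*8*3.9603 - 15 = 48.3648
Step 2: Gradient step.
x_raw = -1.0432 - 0.02*-15.5184 = -0.7328
y_raw = 3.9603 - 0.02*48.3648 = 2.993
Step 3: Project onto [0, 3].
x_proj = clip(-0.7328) = 0.0
y_proj = clip(2.993) = 2.993
Step 4: Evaluate f.
f(0.0, 2.993) = 26.7695


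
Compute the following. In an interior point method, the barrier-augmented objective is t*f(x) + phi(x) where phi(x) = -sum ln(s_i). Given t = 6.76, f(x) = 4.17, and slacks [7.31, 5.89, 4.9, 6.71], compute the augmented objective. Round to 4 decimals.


Step 1: Compute log-barrier.
ln values: [1.9892, 1.7733, 1.5892, 1.9036]
phi = -(1.9892 + 1.7733 + 1.5892 + 1.9036) = -7.2553
Step 2: Compute augmented objective.
t*f(x) = 6.76*4.17 = 28.1892
Total = 28.1892 - 7.2553 = 20.9339


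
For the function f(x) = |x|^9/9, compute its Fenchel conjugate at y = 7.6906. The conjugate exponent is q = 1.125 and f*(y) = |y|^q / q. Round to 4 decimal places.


The conjugate exponent q satisfies 1/p + 1/q = 1.
p = 9, so q = 9/(9 - 1) = 1.125
|y|^q = 7.6906^1.125 = 9.9244
f*(7.6906) = 9.9244 / 1.125 = 8.8217


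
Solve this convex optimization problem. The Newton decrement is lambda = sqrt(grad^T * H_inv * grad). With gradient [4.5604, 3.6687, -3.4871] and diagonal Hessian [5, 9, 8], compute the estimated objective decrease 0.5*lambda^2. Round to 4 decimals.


Step 1: H is diagonal, so H^(-1) * g = [0.9121, 0.4076, -0.4359].
Step 2: g^T H^(-1) g = sum_i g_i^2 / H_ii
  = (4.5604)^2/5 + (3.6687)^2/9 + (-3.4871)^2/8
  = 4.1594 + 1.4955 + 1.52 = 7.1749
Step 3: Objective decrease = 0.5 * g^T H^(-1) g = 3.5875


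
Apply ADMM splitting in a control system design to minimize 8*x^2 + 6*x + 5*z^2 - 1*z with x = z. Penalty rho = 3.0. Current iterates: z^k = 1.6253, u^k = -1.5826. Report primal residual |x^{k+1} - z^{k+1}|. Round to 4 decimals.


ADMM iteration with rho = 3.0, z^k = 1.6253, u^k = -1.5826
Step 1: x-update.
Minimize 8*x^2 + 6*x + (3.0/2)*(x - 1.6253 - 1.5826)^2
FOC: (2*8 + 3.0)*x = -6 + 3.0*(1.6253 + 1.5826)
x^{k+1} = 0.1907
Step 2: z-update.
Minimize 5*z^2 - 1*z + (3.0/2)*(0.1907 - z - 1.5826)^2
FOC: (2*5 + 3.0)*z = 1 + 3.0*(0.1907 - 1.5826)
z^{k+1} = -0.2443
Step 3: u-update.
u^{k+1} = -1.5826 + 0.1907 + 0.2443 = -1.1476
Step 4: Primal residual = |0.1907 + 0.2443| = 0.435


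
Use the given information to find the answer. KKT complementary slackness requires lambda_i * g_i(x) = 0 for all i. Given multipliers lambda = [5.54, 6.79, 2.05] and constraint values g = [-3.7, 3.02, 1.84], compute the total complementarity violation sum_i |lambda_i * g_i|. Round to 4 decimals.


KKT complementary slackness check:
lambda_1 * g_1 = 5.54 * -3.7 = -20.498
lambda_2 * g_2 = 6.79 * 3.02 = 20.5058
lambda_3 * g_3 = 2.05 * 1.84 = 3.772
Total violation = 20.498 + 20.5058 + 3.772 = 44.7758


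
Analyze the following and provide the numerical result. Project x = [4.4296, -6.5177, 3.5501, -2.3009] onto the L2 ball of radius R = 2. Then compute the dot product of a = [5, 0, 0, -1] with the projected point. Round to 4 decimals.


Step 1: Compute ||x|| (intermediates to 6 decimals).
||x|| = sqrt(4.4296^2 + (-6.5177)^2 + 3.5501^2 + (-2.3009)^2) = 8.944223
Step 2: Project.
Since ||x|| > R, scale = R/||x|| = 2/8.944223 = 0.223608, proj(x) = scale * x
proj(x) = [0.990494, -1.45741, 0.793831, -0.5145]
Step 3: Dot product.
a^T * proj(x) = 5*0.990494 + 0*(-1.45741) + 0*0.793831 - 1*(-0.5145) = 5.467


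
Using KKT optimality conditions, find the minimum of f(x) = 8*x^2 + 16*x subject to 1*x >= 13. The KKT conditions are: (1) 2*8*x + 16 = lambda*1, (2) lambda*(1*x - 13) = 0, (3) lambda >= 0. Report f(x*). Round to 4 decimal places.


Step 1: Try lambda = 0 (constraint inactive).
x_unc = -16/(2*8) = -1.0
Check: 1*-1.0 = -1.0 < 13 -- violated!
Step 2: Constraint must be active: 1*x = 13
x* = 13/1 = 13.0
lambda = (2*8*13.0 + 16)/1 = 224.0
Step 3: Compute optimal value.
f(x*) = 8*13.0^2 + 16*13.0 = 1560.0


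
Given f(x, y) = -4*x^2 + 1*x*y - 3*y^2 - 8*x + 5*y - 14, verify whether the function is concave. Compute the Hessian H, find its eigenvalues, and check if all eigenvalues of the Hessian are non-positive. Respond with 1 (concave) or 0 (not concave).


The Hessian of f(x,y) = -4*x^2 + 1*x*y - 3*y^2 - 8*x + 5*y - 14 is:
H = [[-8, 1], [1, -6]]
Trace = -8 - 6 = -14
Determinant = -8*-6 - (1)^2 = 47
Discriminant = (-14)^2 - 4*47 = 8.0
Eigenvalues: lambda_1 = -8.4142, lambda_2 = -5.5858
The function is concave.

1


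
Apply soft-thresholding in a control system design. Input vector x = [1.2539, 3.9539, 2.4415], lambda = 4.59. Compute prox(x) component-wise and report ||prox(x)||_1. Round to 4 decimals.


Soft-thresholding with lambda = 4.59:
prox(1.2539) = sign(1.2539)*max(|1.2539| - 4.59, 0) = 0.0
prox(3.9539) = sign(3.9539)*max(|3.9539| - 4.59, 0) = 0.0
prox(2.4415) = sign(2.4415)*max(|2.4415| - 4.59, 0) = 0.0
prox(x) = [0.0, 0.0, 0.0]
||prox(x)||_1 = 0.0 + 0.0 + 0.0 = 0.0


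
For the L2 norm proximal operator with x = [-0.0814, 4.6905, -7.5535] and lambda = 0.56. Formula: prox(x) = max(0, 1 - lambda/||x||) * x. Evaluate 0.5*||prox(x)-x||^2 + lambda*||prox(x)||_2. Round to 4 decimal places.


Step 1: Compute ||x||.
||x|| = 8.8917
Step 2: Compute scaling factor.
scale = max(0, 1 - 0.56/8.8917) = 0.937
Step 3: prox(x) = [-0.0763, 4.3951, -7.0778]
||prox(x)|| = 8.3317
Step 4: Proximal objective.
0.5*||prox-x||^2 = 0.1568
lambda*||prox|| = 4.6658
Total = 4.8226


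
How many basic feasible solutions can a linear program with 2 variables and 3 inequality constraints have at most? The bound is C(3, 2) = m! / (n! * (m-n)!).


Each vertex corresponds to some choice of n active constraints out of m, so the number of vertices is at most C(m, n) = m! / (n!(m-n)!).
m = 3, n = 2
Numerator: 3 * 2
Denominator: 2! = 2
C(3, 2) = 3


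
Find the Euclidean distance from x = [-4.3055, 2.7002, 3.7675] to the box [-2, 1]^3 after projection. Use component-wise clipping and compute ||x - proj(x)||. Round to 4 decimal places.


Project each component onto [-2, 1].
clip(-4.3055) = -2.0, clip(2.7002) = 1.0, clip(3.7675) = 1.0
Projection = [-2.0, 1.0, 1.0]
Squared diffs: [5.3153, 2.8907, 7.6591]
Distance = sqrt(15.8651) = 3.9831


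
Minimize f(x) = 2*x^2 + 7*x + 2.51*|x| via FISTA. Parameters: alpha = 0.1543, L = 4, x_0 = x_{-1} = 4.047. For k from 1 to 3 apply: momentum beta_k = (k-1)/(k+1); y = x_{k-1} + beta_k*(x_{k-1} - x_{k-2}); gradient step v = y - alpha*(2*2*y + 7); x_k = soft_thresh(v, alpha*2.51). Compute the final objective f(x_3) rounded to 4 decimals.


FISTA on f(x) = 2*x^2 + 7*x + 2.51*|x|
L = 4, alpha = 0.1543
Iteration 1: beta = 0.0, y = 4.047 + 0.0*(4.047 - 4.047) = 4.047
  grad(y) = 23.188, v = y - alpha*grad = 0.4691
  prox(v) = soft_thresh(0.4691, 0.3873) = 0.0818
Iteration 2: beta = 0.3333, y = 0.0818 + 0.3333*(0.0818 - 4.047) = -1.2399
  grad(y) = 2.0403, v = y - alpha*grad = -1.5547
  prox(v) = soft_thresh(-1.5547, 0.3873) = -1.1675
Iteration 3: beta = 0.5, y = -1.1675 + 0.5*(-1.1675 - 0.0818) = -1.7921
  grad(y) = -0.1683, v = y - alpha*grad = -1.7661
  prox(v) = soft_thresh(-1.7661, 0.3873) = -1.3788
f(x_3) = 2*(-1.3788)^2 + 7*(-1.3788) + 2.51*|-1.3788| = -2.3886


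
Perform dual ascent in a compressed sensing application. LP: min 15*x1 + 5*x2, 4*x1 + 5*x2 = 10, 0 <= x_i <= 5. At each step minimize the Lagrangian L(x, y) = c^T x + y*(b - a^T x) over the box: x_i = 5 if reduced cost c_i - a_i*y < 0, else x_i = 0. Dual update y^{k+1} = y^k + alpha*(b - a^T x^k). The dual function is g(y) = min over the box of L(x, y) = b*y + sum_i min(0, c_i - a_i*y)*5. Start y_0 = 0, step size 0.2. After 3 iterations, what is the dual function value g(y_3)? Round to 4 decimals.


Dual ascent for LP: min 15*x1 + 5*x2, 4*x1 + 5*x2 = 10, 0 <= x_i <= 5
Step 1: y^k = 0.0, reduced costs: (15.0, 5.0)
  x^k = (0.0, 0.0), subgradient = b - a^T x = 10.0
  y^{k+1} = 0.0 + 0.2*10.0 = 2.0
Step 2: y^k = 2.0, reduced costs: (7.0, -5.0)
  x^k = (0.0, 5.0), subgradient = b - a^T x = -15.0
  y^{k+1} = 2.0 + 0.2*-15.0 = -1.0
Step 3: y^k = -1.0, reduced costs: (19.0, 10.0)
  x^k = (0.0, 0.0), subgradient = b - a^T x = 10.0
  y^{k+1} = -1.0 + 0.2*10.0 = 1.0
Dual objective at y_3 = 1.0: reduced costs (11.0, 0.0), box minimizer x = (0.0, 0.0)
g(y_3) = b*y + (c1 - a1*y)*x1 + (c2 - a2*y)*x2 = 10*1.0 + 11.0*0.0 + 0.0*0.0 = 10.0 + 0.0 + 0.0 = 10.0
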